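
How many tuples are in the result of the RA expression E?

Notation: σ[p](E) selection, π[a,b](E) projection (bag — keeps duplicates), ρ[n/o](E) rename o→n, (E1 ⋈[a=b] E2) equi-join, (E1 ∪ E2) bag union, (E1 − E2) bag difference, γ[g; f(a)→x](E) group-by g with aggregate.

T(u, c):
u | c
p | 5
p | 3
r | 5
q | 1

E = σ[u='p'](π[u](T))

Subexpression sizes:
  T → 4
  π[u](T) → 4
  σ[u='p'](π[u](T)) → 2

|E| = 2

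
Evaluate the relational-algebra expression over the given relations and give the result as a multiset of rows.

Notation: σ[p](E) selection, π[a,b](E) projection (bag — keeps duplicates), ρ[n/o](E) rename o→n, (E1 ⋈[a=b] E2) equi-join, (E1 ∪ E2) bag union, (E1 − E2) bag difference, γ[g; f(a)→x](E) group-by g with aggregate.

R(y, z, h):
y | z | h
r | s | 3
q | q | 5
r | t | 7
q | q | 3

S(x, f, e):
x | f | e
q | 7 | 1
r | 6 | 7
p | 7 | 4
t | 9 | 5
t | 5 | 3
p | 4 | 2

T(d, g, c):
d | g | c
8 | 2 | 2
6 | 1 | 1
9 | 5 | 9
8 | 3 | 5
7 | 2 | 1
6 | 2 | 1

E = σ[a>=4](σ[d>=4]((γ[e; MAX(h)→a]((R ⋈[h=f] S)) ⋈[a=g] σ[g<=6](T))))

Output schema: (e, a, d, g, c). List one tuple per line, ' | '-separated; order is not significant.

Stepwise |·|:
  R → 4
  S → 6
  (R ⋈[h=f] S) → 3
  γ[e; MAX(h)→a]((R ⋈[h=f] S)) → 3
  T → 6
  σ[g<=6](T) → 6
  (γ[e; MAX(h)→a]((R ⋈[h=f] S)) ⋈[a=g] σ[g<=6](T)) → 1
  σ[d>=4]((γ[e; MAX(h)→a]((R ⋈[h=f] S)) ⋈[a=g] σ[g<=6](T))) → 1
  σ[a>=4](σ[d>=4]((γ[e; MAX(h)→a]((R ⋈[h=f] S)) ⋈[a=g] σ[g<=6](T)))) → 1

== RESULT ==
e | a | d | g | c
3 | 5 | 9 | 5 | 9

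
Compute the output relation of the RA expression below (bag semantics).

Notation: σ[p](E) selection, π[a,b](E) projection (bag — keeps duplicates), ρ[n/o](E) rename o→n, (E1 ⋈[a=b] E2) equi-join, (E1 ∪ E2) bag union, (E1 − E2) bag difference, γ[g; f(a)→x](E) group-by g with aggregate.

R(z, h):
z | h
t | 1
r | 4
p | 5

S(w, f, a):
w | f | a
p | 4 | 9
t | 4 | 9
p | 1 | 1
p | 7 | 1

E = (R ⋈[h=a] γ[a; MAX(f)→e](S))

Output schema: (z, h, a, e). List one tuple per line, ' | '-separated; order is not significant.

Row counts bottom-up:
  R → 3
  S → 4
  γ[a; MAX(f)→e](S) → 2
  (R ⋈[h=a] γ[a; MAX(f)→e](S)) → 1

== RESULT ==
z | h | a | e
t | 1 | 1 | 7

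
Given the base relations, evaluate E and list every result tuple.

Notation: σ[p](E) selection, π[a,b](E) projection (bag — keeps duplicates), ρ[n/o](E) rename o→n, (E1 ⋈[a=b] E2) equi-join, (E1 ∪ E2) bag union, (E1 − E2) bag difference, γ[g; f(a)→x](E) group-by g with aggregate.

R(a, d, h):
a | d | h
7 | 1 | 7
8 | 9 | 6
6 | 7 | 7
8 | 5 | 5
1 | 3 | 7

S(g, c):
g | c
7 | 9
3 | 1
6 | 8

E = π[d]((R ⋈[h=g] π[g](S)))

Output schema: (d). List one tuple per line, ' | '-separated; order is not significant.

Subexpression sizes:
  R → 5
  S → 3
  π[g](S) → 3
  (R ⋈[h=g] π[g](S)) → 4
  π[d]((R ⋈[h=g] π[g](S))) → 4

== RESULT ==
d
1
3
7
9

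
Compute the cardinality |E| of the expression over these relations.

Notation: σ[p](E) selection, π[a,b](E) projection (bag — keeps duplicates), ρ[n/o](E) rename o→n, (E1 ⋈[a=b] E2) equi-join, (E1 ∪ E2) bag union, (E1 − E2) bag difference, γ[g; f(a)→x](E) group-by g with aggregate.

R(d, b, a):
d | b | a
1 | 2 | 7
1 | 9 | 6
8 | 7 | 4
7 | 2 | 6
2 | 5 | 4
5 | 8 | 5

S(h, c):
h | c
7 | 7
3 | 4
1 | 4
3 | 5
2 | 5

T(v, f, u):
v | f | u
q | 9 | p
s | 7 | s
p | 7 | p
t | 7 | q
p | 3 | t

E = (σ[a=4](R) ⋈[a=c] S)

Row counts bottom-up:
  R → 6
  σ[a=4](R) → 2
  S → 5
  (σ[a=4](R) ⋈[a=c] S) → 4

|E| = 4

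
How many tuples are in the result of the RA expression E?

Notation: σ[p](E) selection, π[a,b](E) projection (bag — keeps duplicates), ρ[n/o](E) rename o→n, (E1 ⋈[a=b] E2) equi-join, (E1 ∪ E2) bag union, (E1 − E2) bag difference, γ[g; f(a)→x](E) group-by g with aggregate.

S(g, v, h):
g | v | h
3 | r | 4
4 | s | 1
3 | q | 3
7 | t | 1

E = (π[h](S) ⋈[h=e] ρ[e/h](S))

Subexpression sizes:
  S → 4
  π[h](S) → 4
  S → 4
  ρ[e/h](S) → 4
  (π[h](S) ⋈[h=e] ρ[e/h](S)) → 6

|E| = 6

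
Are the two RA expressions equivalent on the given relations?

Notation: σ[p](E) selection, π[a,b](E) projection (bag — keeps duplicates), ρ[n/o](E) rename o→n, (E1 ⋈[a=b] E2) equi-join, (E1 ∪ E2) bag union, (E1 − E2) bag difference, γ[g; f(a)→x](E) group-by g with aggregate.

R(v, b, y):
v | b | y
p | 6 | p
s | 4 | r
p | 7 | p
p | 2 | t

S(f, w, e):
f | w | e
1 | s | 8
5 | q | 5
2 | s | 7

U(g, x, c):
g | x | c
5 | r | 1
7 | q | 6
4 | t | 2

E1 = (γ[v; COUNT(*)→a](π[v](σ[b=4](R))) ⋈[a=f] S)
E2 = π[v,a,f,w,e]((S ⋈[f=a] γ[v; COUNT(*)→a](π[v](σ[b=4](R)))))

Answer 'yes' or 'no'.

E1 subexpression sizes:
  R → 4
  σ[b=4](R) → 1
  π[v](σ[b=4](R)) → 1
  γ[v; COUNT(*)→a](π[v](σ[b=4](R))) → 1
  S → 3
  (γ[v; COUNT(*)→a](π[v](σ[b=4](R))) ⋈[a=f] S) → 1
E2 subexpression sizes:
  S → 3
  R → 4
  σ[b=4](R) → 1
  π[v](σ[b=4](R)) → 1
  γ[v; COUNT(*)→a](π[v](σ[b=4](R))) → 1
  (S ⋈[f=a] γ[v; COUNT(*)→a](π[v](σ[b=4](R)))) → 1
  π[v,a,f,w,e]((S ⋈[f=a] γ[v; COUNT(*)→a](π[v](σ[b=4](R))))) → 1

E1 and E2 produce the same multiset:
v | a | f | w | e
s | 1 | 1 | s | 8

yes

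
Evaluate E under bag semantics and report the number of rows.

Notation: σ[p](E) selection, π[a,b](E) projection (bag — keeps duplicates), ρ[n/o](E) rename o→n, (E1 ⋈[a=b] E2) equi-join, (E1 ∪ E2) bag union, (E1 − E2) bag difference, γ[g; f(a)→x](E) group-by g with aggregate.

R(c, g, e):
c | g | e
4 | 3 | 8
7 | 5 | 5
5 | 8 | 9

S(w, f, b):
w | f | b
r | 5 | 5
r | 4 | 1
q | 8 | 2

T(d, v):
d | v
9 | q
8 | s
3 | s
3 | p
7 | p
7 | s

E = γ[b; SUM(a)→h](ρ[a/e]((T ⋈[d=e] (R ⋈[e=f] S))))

Stepwise |·|:
  T → 6
  R → 3
  S → 3
  (R ⋈[e=f] S) → 2
  (T ⋈[d=e] (R ⋈[e=f] S)) → 1
  ρ[a/e]((T ⋈[d=e] (R ⋈[e=f] S))) → 1
  γ[b; SUM(a)→h](ρ[a/e]((T ⋈[d=e] (R ⋈[e=f] S)))) → 1

|E| = 1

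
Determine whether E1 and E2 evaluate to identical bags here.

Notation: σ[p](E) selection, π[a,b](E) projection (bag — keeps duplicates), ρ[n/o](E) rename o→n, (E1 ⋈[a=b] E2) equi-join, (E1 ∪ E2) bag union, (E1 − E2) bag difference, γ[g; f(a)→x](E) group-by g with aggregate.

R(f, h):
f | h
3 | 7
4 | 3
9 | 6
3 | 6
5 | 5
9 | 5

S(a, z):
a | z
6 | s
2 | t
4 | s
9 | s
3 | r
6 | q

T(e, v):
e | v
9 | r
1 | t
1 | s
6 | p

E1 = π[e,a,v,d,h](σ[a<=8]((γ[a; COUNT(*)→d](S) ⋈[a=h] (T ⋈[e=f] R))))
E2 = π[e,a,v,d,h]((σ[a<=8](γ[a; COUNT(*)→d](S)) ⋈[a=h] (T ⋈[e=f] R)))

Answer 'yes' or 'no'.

E1 subexpression sizes:
  S → 6
  γ[a; COUNT(*)→d](S) → 5
  T → 4
  R → 6
  (T ⋈[e=f] R) → 2
  (γ[a; COUNT(*)→d](S) ⋈[a=h] (T ⋈[e=f] R)) → 1
  σ[a<=8]((γ[a; COUNT(*)→d](S) ⋈[a=h] (T ⋈[e=f] R))) → 1
  π[e,a,v,d,h](σ[a<=8]((γ[a; COUNT(*)→d](S) ⋈[a=h] (T ⋈[e=f] R)))) → 1
E2 subexpression sizes:
  S → 6
  γ[a; COUNT(*)→d](S) → 5
  σ[a<=8](γ[a; COUNT(*)→d](S)) → 4
  T → 4
  R → 6
  (T ⋈[e=f] R) → 2
  (σ[a<=8](γ[a; COUNT(*)→d](S)) ⋈[a=h] (T ⋈[e=f] R)) → 1
  π[e,a,v,d,h]((σ[a<=8](γ[a; COUNT(*)→d](S)) ⋈[a=h] (T ⋈[e=f] R))) → 1

E1 and E2 produce the same multiset:
e | a | v | d | h
9 | 6 | r | 2 | 6

yes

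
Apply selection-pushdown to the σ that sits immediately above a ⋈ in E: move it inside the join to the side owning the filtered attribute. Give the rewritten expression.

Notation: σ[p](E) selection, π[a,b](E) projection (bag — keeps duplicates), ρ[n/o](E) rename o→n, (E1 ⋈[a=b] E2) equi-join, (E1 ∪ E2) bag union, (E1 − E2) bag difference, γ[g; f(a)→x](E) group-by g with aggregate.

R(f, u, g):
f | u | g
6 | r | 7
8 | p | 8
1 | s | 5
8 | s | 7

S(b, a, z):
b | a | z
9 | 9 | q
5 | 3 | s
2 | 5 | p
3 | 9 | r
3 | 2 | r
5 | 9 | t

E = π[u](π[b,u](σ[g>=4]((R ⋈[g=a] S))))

σ filters on g, owned by the left side.
E' = π[u](π[b,u]((σ[g>=4](R) ⋈[g=a] S)))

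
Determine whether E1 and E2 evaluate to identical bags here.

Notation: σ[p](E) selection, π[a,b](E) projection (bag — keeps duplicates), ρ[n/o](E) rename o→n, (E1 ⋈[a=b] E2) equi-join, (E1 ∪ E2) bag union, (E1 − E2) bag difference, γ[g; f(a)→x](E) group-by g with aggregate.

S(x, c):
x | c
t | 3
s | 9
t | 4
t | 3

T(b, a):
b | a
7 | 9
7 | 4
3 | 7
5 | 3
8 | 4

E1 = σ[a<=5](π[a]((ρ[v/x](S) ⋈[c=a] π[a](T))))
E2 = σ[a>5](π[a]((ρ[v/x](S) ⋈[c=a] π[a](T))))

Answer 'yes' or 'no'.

E1 row counts bottom-up:
  S → 4
  ρ[v/x](S) → 4
  T → 5
  π[a](T) → 5
  (ρ[v/x](S) ⋈[c=a] π[a](T)) → 5
  π[a]((ρ[v/x](S) ⋈[c=a] π[a](T))) → 5
  σ[a<=5](π[a]((ρ[v/x](S) ⋈[c=a] π[a](T)))) → 4
E2 row counts bottom-up:
  S → 4
  ρ[v/x](S) → 4
  T → 5
  π[a](T) → 5
  (ρ[v/x](S) ⋈[c=a] π[a](T)) → 5
  π[a]((ρ[v/x](S) ⋈[c=a] π[a](T))) → 5
  σ[a>5](π[a]((ρ[v/x](S) ⋈[c=a] π[a](T)))) → 1

E1 result:
a
3
3
4
4
E2 result:
a
9
Witness: (3,) appears 2× in E1 but 0× in E2.

no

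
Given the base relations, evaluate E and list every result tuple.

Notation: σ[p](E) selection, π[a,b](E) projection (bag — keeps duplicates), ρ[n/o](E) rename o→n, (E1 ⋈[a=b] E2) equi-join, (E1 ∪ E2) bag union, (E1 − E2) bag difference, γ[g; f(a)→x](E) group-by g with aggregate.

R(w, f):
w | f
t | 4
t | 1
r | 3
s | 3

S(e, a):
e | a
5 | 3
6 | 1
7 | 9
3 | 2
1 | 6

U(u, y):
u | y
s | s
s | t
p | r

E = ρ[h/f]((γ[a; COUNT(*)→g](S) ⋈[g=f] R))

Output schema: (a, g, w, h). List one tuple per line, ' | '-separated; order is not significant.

Row counts bottom-up:
  S → 5
  γ[a; COUNT(*)→g](S) → 5
  R → 4
  (γ[a; COUNT(*)→g](S) ⋈[g=f] R) → 5
  ρ[h/f]((γ[a; COUNT(*)→g](S) ⋈[g=f] R)) → 5

== RESULT ==
a | g | w | h
1 | 1 | t | 1
2 | 1 | t | 1
3 | 1 | t | 1
6 | 1 | t | 1
9 | 1 | t | 1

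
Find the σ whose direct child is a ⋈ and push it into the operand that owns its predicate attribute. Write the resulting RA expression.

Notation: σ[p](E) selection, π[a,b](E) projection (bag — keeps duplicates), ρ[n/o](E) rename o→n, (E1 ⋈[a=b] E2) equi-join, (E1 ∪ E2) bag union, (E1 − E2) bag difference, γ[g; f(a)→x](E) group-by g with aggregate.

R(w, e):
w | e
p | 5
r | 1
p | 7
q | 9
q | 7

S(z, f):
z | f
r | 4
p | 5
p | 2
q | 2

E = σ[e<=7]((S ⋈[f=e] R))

σ filters on e, owned by the right side.
E' = (S ⋈[f=e] σ[e<=7](R))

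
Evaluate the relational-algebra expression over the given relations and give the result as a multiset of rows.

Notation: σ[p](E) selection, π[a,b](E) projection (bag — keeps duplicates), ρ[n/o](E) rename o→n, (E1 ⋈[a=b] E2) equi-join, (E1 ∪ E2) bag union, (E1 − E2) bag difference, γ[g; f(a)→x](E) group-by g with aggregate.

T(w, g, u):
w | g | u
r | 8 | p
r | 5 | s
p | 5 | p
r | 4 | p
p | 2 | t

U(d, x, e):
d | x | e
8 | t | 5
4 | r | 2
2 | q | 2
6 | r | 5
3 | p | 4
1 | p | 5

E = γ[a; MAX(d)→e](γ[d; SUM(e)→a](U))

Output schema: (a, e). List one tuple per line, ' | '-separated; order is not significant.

Per-node cardinality:
  U → 6
  γ[d; SUM(e)→a](U) → 6
  γ[a; MAX(d)→e](γ[d; SUM(e)→a](U)) → 3

== RESULT ==
a | e
2 | 4
4 | 3
5 | 8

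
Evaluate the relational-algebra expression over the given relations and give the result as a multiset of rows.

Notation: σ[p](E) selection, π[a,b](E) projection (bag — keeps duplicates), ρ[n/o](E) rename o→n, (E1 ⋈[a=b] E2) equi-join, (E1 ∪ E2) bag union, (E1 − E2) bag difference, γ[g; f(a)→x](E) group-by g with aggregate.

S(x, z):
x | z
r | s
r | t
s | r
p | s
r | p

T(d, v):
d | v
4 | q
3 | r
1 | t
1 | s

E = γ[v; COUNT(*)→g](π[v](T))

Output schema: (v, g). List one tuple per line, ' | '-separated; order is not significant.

Per-node cardinality:
  T → 4
  π[v](T) → 4
  γ[v; COUNT(*)→g](π[v](T)) → 4

== RESULT ==
v | g
q | 1
r | 1
s | 1
t | 1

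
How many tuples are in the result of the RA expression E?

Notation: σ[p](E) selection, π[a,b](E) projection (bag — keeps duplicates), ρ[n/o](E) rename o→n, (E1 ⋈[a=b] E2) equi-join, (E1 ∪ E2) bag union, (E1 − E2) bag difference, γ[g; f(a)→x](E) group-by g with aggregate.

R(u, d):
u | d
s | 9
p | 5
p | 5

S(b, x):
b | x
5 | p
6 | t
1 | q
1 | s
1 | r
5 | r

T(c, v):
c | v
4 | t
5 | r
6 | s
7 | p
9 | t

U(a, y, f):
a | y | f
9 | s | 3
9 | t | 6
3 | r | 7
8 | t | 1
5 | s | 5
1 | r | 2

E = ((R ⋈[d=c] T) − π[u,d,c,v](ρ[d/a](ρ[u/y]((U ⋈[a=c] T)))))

Row counts bottom-up:
  R → 3
  T → 5
  (R ⋈[d=c] T) → 3
  U → 6
  T → 5
  (U ⋈[a=c] T) → 3
  ρ[u/y]((U ⋈[a=c] T)) → 3
  ρ[d/a](ρ[u/y]((U ⋈[a=c] T))) → 3
  π[u,d,c,v](ρ[d/a](ρ[u/y]((U ⋈[a=c] T)))) → 3
  ((R ⋈[d=c] T) − π[u,d,c,v](ρ[d/a](ρ[u/y]((U ⋈[a=c] T))))) → 2

|E| = 2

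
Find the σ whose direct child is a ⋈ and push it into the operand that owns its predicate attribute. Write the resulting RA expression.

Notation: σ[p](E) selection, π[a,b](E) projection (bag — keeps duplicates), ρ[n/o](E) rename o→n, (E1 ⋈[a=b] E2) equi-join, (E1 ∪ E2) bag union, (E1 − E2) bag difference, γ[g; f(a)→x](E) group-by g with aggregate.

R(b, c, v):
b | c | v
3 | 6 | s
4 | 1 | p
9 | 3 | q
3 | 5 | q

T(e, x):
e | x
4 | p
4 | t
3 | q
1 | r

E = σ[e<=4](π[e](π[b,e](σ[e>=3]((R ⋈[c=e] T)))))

σ filters on e, owned by the right side.
E' = σ[e<=4](π[e](π[b,e]((R ⋈[c=e] σ[e>=3](T)))))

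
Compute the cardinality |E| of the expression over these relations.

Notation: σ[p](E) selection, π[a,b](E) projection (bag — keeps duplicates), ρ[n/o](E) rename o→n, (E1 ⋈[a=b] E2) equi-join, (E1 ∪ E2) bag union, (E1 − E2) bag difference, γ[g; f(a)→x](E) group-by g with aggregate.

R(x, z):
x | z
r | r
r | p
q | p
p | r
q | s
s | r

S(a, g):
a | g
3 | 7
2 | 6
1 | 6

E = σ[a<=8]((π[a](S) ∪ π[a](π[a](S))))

Subexpression sizes:
  S → 3
  π[a](S) → 3
  S → 3
  π[a](S) → 3
  π[a](π[a](S)) → 3
  (π[a](S) ∪ π[a](π[a](S))) → 6
  σ[a<=8]((π[a](S) ∪ π[a](π[a](S)))) → 6

|E| = 6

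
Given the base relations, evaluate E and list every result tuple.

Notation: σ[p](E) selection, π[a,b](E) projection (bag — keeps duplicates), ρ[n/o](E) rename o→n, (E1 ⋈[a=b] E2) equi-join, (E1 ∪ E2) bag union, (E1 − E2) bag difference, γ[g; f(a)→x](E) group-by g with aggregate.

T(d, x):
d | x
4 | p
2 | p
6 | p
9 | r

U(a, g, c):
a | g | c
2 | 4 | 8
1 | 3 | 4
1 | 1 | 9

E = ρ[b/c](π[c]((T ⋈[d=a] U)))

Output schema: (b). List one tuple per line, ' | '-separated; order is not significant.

Row counts bottom-up:
  T → 4
  U → 3
  (T ⋈[d=a] U) → 1
  π[c]((T ⋈[d=a] U)) → 1
  ρ[b/c](π[c]((T ⋈[d=a] U))) → 1

== RESULT ==
b
8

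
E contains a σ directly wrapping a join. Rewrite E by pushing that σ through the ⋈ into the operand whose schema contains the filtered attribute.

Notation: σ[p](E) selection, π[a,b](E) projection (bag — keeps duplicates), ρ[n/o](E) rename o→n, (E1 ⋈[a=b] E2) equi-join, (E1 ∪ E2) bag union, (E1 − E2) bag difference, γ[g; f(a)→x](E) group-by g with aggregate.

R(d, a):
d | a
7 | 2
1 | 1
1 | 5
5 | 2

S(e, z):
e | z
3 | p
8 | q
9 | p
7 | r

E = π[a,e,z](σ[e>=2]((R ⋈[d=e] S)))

σ filters on e, owned by the right side.
E' = π[a,e,z]((R ⋈[d=e] σ[e>=2](S)))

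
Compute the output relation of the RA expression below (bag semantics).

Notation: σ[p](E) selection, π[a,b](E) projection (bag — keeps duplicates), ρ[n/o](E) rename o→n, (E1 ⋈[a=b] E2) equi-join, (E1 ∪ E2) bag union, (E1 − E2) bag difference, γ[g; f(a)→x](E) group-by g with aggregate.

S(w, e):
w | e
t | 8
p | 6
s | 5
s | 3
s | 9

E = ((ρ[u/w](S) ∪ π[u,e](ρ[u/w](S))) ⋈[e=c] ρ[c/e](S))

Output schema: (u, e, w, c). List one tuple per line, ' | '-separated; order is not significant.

Row counts bottom-up:
  S → 5
  ρ[u/w](S) → 5
  S → 5
  ρ[u/w](S) → 5
  π[u,e](ρ[u/w](S)) → 5
  (ρ[u/w](S) ∪ π[u,e](ρ[u/w](S))) → 10
  S → 5
  ρ[c/e](S) → 5
  ((ρ[u/w](S) ∪ π[u,e](ρ[u/w](S))) ⋈[e=c] ρ[c/e](S)) → 10

== RESULT ==
u | e | w | c
p | 6 | p | 6
p | 6 | p | 6
s | 3 | s | 3
s | 3 | s | 3
s | 5 | s | 5
s | 5 | s | 5
s | 9 | s | 9
s | 9 | s | 9
t | 8 | t | 8
t | 8 | t | 8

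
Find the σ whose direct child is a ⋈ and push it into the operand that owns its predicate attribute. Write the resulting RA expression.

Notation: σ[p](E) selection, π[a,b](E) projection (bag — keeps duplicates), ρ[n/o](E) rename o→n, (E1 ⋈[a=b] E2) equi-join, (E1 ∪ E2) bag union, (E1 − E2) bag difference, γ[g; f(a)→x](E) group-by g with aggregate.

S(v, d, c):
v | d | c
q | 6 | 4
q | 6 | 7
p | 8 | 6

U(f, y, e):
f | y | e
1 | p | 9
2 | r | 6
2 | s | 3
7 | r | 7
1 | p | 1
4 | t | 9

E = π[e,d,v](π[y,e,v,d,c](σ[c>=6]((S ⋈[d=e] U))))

σ filters on c, owned by the left side.
E' = π[e,d,v](π[y,e,v,d,c]((σ[c>=6](S) ⋈[d=e] U)))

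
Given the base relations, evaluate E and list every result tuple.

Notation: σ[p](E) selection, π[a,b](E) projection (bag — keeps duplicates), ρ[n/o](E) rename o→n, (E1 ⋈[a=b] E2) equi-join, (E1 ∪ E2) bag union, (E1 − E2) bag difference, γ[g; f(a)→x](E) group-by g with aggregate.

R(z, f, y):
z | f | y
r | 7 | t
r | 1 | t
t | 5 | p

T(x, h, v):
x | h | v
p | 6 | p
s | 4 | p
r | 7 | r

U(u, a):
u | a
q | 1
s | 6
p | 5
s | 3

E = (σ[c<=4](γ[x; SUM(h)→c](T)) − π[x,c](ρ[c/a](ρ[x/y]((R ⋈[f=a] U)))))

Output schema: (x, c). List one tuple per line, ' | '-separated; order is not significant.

Per-node cardinality:
  T → 3
  γ[x; SUM(h)→c](T) → 3
  σ[c<=4](γ[x; SUM(h)→c](T)) → 1
  R → 3
  U → 4
  (R ⋈[f=a] U) → 2
  ρ[x/y]((R ⋈[f=a] U)) → 2
  ρ[c/a](ρ[x/y]((R ⋈[f=a] U))) → 2
  π[x,c](ρ[c/a](ρ[x/y]((R ⋈[f=a] U)))) → 2
  (σ[c<=4](γ[x; SUM(h)→c](T)) − π[x,c](ρ[c/a](ρ[x/y]((R ⋈[f=a] U))))) → 1

== RESULT ==
x | c
s | 4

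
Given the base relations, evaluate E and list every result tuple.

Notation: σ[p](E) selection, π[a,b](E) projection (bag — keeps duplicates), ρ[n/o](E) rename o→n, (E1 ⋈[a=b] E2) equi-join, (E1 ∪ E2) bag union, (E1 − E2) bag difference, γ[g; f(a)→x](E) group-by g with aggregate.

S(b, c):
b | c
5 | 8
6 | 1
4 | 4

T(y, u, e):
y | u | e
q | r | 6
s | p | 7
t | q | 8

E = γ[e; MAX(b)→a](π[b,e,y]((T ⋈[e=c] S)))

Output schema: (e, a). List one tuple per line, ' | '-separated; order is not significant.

Per-node cardinality:
  T → 3
  S → 3
  (T ⋈[e=c] S) → 1
  π[b,e,y]((T ⋈[e=c] S)) → 1
  γ[e; MAX(b)→a](π[b,e,y]((T ⋈[e=c] S))) → 1

== RESULT ==
e | a
8 | 5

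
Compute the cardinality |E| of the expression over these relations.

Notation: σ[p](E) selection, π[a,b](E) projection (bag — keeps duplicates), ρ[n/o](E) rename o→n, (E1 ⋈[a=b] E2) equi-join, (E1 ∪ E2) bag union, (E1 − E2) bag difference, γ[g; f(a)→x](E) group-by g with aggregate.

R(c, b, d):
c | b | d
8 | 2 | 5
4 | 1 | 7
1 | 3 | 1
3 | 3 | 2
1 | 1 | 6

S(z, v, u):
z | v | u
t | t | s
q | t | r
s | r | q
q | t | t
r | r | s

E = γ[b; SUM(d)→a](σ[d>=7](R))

Stepwise |·|:
  R → 5
  σ[d>=7](R) → 1
  γ[b; SUM(d)→a](σ[d>=7](R)) → 1

|E| = 1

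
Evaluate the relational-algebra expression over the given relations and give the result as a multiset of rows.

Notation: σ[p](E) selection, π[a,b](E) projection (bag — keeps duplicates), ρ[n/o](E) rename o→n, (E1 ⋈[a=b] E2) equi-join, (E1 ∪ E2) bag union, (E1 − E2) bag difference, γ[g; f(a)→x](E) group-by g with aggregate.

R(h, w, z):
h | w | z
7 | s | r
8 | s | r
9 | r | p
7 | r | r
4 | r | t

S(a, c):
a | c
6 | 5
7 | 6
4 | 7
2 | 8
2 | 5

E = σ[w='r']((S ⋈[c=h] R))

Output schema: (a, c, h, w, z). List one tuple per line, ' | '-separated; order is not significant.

Per-node cardinality:
  S → 5
  R → 5
  (S ⋈[c=h] R) → 3
  σ[w='r']((S ⋈[c=h] R)) → 1

== RESULT ==
a | c | h | w | z
4 | 7 | 7 | r | r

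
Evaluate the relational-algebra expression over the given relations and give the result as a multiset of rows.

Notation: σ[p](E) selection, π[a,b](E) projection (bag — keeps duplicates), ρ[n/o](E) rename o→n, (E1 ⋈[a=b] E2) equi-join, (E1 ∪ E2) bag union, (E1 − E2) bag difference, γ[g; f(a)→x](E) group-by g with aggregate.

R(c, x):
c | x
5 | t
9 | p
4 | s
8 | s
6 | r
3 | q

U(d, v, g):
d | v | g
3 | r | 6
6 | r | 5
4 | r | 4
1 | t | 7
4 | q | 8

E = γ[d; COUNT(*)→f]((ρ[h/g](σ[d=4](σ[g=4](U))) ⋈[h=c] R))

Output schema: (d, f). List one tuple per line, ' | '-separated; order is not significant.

Stepwise |·|:
  U → 5
  σ[g=4](U) → 1
  σ[d=4](σ[g=4](U)) → 1
  ρ[h/g](σ[d=4](σ[g=4](U))) → 1
  R → 6
  (ρ[h/g](σ[d=4](σ[g=4](U))) ⋈[h=c] R) → 1
  γ[d; COUNT(*)→f]((ρ[h/g](σ[d=4](σ[g=4](U))) ⋈[h=c] R)) → 1

== RESULT ==
d | f
4 | 1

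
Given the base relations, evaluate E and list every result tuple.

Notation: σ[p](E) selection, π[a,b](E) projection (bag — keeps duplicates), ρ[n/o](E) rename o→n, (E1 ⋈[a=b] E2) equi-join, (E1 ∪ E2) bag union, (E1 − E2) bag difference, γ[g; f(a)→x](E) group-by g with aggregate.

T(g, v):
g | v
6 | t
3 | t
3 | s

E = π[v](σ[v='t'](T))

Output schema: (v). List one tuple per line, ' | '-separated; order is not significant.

Row counts bottom-up:
  T → 3
  σ[v='t'](T) → 2
  π[v](σ[v='t'](T)) → 2

== RESULT ==
v
t
t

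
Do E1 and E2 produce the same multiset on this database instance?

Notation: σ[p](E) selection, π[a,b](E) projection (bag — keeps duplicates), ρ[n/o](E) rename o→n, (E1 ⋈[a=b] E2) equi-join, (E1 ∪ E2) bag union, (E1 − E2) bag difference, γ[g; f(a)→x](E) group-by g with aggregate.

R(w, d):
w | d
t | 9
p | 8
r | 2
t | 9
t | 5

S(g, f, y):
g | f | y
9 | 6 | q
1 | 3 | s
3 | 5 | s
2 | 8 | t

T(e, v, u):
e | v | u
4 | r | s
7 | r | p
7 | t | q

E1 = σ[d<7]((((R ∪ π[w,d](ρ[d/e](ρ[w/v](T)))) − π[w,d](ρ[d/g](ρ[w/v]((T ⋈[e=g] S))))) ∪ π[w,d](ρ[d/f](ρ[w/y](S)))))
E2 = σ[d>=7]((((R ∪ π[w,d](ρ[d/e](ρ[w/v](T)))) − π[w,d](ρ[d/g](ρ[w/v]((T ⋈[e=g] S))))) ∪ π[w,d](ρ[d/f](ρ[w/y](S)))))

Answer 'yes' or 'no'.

E1 per-node cardinality:
  R → 5
  T → 3
  ρ[w/v](T) → 3
  ρ[d/e](ρ[w/v](T)) → 3
  π[w,d](ρ[d/e](ρ[w/v](T))) → 3
  (R ∪ π[w,d](ρ[d/e](ρ[w/v](T)))) → 8
  T → 3
  S → 4
  (T ⋈[e=g] S) → 0
  ρ[w/v]((T ⋈[e=g] S)) → 0
  ρ[d/g](ρ[w/v]((T ⋈[e=g] S))) → 0
  π[w,d](ρ[d/g](ρ[w/v]((T ⋈[e=g] S)))) → 0
  ((R ∪ π[w,d](ρ[d/e](ρ[w/v](T)))) − π[w,d](ρ[d/g](ρ[w/v]((T ⋈[e=g] S))))) → 8
  S → 4
  ρ[w/y](S) → 4
  ρ[d/f](ρ[w/y](S)) → 4
  π[w,d](ρ[d/f](ρ[w/y](S))) → 4
  (((R ∪ π[w,d](ρ[d/e](ρ[w/v](T)))) − π[w,d](ρ[d/g](ρ[w/v]((T ⋈[e=g] S))))) ∪ π[w,d](ρ[d/f](ρ[w/y](S)))) → 12
  σ[d<7]((((R ∪ π[w,d](ρ[d/e](ρ[w/v](T)))) − π[w,d](ρ[d/g](ρ[w/v]((T ⋈[e=g] S))))) ∪ π[w,d](ρ[d/f](ρ[w/y](S))))) → 6
E2 per-node cardinality:
  R → 5
  T → 3
  ρ[w/v](T) → 3
  ρ[d/e](ρ[w/v](T)) → 3
  π[w,d](ρ[d/e](ρ[w/v](T))) → 3
  (R ∪ π[w,d](ρ[d/e](ρ[w/v](T)))) → 8
  T → 3
  S → 4
  (T ⋈[e=g] S) → 0
  ρ[w/v]((T ⋈[e=g] S)) → 0
  ρ[d/g](ρ[w/v]((T ⋈[e=g] S))) → 0
  π[w,d](ρ[d/g](ρ[w/v]((T ⋈[e=g] S)))) → 0
  ((R ∪ π[w,d](ρ[d/e](ρ[w/v](T)))) − π[w,d](ρ[d/g](ρ[w/v]((T ⋈[e=g] S))))) → 8
  S → 4
  ρ[w/y](S) → 4
  ρ[d/f](ρ[w/y](S)) → 4
  π[w,d](ρ[d/f](ρ[w/y](S))) → 4
  (((R ∪ π[w,d](ρ[d/e](ρ[w/v](T)))) − π[w,d](ρ[d/g](ρ[w/v]((T ⋈[e=g] S))))) ∪ π[w,d](ρ[d/f](ρ[w/y](S)))) → 12
  σ[d>=7]((((R ∪ π[w,d](ρ[d/e](ρ[w/v](T)))) − π[w,d](ρ[d/g](ρ[w/v]((T ⋈[e=g] S))))) ∪ π[w,d](ρ[d/f](ρ[w/y](S))))) → 6

E1 result:
w | d
q | 6
r | 2
r | 4
s | 3
s | 5
t | 5
E2 result:
w | d
p | 8
r | 7
t | 7
t | 8
t | 9
t | 9
Witness: ('t', 8) appears 0× in E1 but 1× in E2.

no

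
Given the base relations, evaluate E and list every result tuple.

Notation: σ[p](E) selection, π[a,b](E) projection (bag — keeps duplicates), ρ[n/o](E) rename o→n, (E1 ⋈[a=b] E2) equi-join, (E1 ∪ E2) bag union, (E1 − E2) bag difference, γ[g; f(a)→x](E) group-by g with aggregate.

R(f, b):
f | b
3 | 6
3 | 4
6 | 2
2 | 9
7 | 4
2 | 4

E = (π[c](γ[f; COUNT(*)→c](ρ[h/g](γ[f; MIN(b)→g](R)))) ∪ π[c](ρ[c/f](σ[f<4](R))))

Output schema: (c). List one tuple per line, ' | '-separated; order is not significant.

Per-node cardinality:
  R → 6
  γ[f; MIN(b)→g](R) → 4
  ρ[h/g](γ[f; MIN(b)→g](R)) → 4
  γ[f; COUNT(*)→c](ρ[h/g](γ[f; MIN(b)→g](R))) → 4
  π[c](γ[f; COUNT(*)→c](ρ[h/g](γ[f; MIN(b)→g](R)))) → 4
  R → 6
  σ[f<4](R) → 4
  ρ[c/f](σ[f<4](R)) → 4
  π[c](ρ[c/f](σ[f<4](R))) → 4
  (π[c](γ[f; COUNT(*)→c](ρ[h/g](γ[f; MIN(b)→g](R)))) ∪ π[c](ρ[c/f](σ[f<4](R)))) → 8

== RESULT ==
c
1
1
1
1
2
2
3
3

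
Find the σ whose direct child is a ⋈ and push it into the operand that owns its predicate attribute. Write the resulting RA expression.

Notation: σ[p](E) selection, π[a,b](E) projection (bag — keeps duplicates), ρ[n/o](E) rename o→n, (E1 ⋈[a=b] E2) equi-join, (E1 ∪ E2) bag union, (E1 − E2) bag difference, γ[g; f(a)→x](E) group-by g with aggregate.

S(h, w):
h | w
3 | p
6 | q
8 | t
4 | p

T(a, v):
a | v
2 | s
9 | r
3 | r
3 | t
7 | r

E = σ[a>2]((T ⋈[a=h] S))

σ filters on a, owned by the left side.
E' = (σ[a>2](T) ⋈[a=h] S)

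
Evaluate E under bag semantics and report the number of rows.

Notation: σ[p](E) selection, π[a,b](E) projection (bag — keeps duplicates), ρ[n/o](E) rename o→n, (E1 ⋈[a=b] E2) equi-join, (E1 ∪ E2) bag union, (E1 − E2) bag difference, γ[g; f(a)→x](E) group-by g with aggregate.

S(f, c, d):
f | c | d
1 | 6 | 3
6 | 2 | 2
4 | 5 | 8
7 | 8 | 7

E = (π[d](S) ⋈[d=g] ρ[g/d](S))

Stepwise |·|:
  S → 4
  π[d](S) → 4
  S → 4
  ρ[g/d](S) → 4
  (π[d](S) ⋈[d=g] ρ[g/d](S)) → 4

|E| = 4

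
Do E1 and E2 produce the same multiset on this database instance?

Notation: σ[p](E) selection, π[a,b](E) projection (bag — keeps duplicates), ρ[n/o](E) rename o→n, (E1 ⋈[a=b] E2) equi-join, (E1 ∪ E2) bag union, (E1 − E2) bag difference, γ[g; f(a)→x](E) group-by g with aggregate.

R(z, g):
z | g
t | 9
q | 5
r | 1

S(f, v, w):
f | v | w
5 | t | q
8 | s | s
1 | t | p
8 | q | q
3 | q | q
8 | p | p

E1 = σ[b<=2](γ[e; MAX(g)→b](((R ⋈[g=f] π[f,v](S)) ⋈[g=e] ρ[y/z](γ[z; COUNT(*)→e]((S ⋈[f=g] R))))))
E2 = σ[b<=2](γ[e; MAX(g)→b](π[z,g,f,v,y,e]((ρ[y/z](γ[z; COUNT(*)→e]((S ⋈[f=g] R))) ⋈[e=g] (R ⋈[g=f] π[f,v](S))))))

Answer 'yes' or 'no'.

E1 subexpression sizes:
  R → 3
  S → 6
  π[f,v](S) → 6
  (R ⋈[g=f] π[f,v](S)) → 2
  S → 6
  R → 3
  (S ⋈[f=g] R) → 2
  γ[z; COUNT(*)→e]((S ⋈[f=g] R)) → 2
  ρ[y/z](γ[z; COUNT(*)→e]((S ⋈[f=g] R))) → 2
  ((R ⋈[g=f] π[f,v](S)) ⋈[g=e] ρ[y/z](γ[z; COUNT(*)→e]((S ⋈[f=g] R)))) → 2
  γ[e; MAX(g)→b](((R ⋈[g=f] π[f,v](S)) ⋈[g=e] ρ[y/z](γ[z; COUNT(*)→e]((S ⋈[f=g] R))))) → 1
  σ[b<=2](γ[e; MAX(g)→b](((R ⋈[g=f] π[f,v](S)) ⋈[g=e] ρ[y/z](γ[z; COUNT(*)→e]((S ⋈[f=g] R)))))) → 1
E2 subexpression sizes:
  S → 6
  R → 3
  (S ⋈[f=g] R) → 2
  γ[z; COUNT(*)→e]((S ⋈[f=g] R)) → 2
  ρ[y/z](γ[z; COUNT(*)→e]((S ⋈[f=g] R))) → 2
  R → 3
  S → 6
  π[f,v](S) → 6
  (R ⋈[g=f] π[f,v](S)) → 2
  (ρ[y/z](γ[z; COUNT(*)→e]((S ⋈[f=g] R))) ⋈[e=g] (R ⋈[g=f] π[f,v](S))) → 2
  π[z,g,f,v,y,e]((ρ[y/z](γ[z; COUNT(*)→e]((S ⋈[f=g] R))) ⋈[e=g] (R ⋈[g=f] π[f,v](S)))) → 2
  γ[e; MAX(g)→b](π[z,g,f,v,y,e]((ρ[y/z](γ[z; COUNT(*)→e]((S ⋈[f=g] R))) ⋈[e=g] (R ⋈[g=f] π[f,v](S))))) → 1
  σ[b<=2](γ[e; MAX(g)→b](π[z,g,f,v,y,e]((ρ[y/z](γ[z; COUNT(*)→e]((S ⋈[f=g] R))) ⋈[e=g] (R ⋈[g=f] π[f,v](S)))))) → 1

E1 and E2 produce the same multiset:
e | b
1 | 1

yes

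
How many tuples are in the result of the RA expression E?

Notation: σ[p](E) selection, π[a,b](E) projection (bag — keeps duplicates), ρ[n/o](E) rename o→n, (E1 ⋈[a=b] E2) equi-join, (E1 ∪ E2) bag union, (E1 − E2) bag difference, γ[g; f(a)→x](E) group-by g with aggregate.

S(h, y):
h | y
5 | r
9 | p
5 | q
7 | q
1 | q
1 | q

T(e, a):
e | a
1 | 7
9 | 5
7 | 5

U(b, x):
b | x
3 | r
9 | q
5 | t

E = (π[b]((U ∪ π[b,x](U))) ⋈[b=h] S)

Per-node cardinality:
  U → 3
  U → 3
  π[b,x](U) → 3
  (U ∪ π[b,x](U)) → 6
  π[b]((U ∪ π[b,x](U))) → 6
  S → 6
  (π[b]((U ∪ π[b,x](U))) ⋈[b=h] S) → 6

|E| = 6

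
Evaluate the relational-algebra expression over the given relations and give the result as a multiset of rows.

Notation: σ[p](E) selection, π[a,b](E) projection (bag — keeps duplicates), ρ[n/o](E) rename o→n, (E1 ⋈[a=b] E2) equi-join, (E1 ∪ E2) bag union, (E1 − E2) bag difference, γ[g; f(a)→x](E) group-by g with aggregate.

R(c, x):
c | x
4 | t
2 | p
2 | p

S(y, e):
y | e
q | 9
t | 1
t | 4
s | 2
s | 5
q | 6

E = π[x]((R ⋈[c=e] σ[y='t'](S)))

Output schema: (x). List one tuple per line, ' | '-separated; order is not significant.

Row counts bottom-up:
  R → 3
  S → 6
  σ[y='t'](S) → 2
  (R ⋈[c=e] σ[y='t'](S)) → 1
  π[x]((R ⋈[c=e] σ[y='t'](S))) → 1

== RESULT ==
x
t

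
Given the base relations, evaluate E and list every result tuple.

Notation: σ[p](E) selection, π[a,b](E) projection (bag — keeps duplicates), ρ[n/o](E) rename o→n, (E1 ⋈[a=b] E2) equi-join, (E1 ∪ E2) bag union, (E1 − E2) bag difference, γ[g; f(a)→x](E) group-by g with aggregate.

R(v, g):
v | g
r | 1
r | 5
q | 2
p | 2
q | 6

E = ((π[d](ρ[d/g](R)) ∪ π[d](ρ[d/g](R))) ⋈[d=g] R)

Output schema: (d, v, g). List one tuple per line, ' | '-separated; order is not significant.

Stepwise |·|:
  R → 5
  ρ[d/g](R) → 5
  π[d](ρ[d/g](R)) → 5
  R → 5
  ρ[d/g](R) → 5
  π[d](ρ[d/g](R)) → 5
  (π[d](ρ[d/g](R)) ∪ π[d](ρ[d/g](R))) → 10
  R → 5
  ((π[d](ρ[d/g](R)) ∪ π[d](ρ[d/g](R))) ⋈[d=g] R) → 14

== RESULT ==
d | v | g
1 | r | 1
1 | r | 1
2 | p | 2
2 | p | 2
2 | p | 2
2 | p | 2
2 | q | 2
2 | q | 2
2 | q | 2
2 | q | 2
5 | r | 5
5 | r | 5
6 | q | 6
6 | q | 6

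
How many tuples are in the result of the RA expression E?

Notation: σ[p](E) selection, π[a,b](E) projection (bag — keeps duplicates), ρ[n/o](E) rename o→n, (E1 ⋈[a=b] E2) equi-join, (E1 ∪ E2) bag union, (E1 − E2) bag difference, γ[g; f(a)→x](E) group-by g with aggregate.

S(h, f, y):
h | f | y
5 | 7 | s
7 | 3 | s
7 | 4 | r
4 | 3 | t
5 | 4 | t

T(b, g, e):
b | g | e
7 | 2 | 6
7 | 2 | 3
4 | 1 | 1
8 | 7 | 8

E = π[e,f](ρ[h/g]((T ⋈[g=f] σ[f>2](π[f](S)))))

Subexpression sizes:
  T → 4
  S → 5
  π[f](S) → 5
  σ[f>2](π[f](S)) → 5
  (T ⋈[g=f] σ[f>2](π[f](S))) → 1
  ρ[h/g]((T ⋈[g=f] σ[f>2](π[f](S)))) → 1
  π[e,f](ρ[h/g]((T ⋈[g=f] σ[f>2](π[f](S))))) → 1

|E| = 1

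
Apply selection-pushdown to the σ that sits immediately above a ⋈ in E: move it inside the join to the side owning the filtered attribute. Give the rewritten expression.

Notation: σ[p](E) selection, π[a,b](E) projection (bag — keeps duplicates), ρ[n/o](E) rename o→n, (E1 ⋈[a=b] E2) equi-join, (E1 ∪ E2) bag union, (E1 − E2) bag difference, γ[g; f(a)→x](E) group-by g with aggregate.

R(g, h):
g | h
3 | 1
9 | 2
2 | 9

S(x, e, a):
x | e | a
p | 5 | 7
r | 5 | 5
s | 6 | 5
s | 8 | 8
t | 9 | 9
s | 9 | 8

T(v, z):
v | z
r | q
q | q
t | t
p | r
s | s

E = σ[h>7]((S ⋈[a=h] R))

σ filters on h, owned by the right side.
E' = (S ⋈[a=h] σ[h>7](R))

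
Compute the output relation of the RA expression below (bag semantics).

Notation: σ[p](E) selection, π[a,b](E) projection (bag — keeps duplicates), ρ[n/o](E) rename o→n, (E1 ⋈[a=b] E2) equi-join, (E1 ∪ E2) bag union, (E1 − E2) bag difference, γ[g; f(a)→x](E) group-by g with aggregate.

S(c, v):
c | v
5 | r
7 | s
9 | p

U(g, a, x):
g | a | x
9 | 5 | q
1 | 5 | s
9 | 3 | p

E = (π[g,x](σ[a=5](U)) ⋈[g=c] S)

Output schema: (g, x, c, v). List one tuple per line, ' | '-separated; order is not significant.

Row counts bottom-up:
  U → 3
  σ[a=5](U) → 2
  π[g,x](σ[a=5](U)) → 2
  S → 3
  (π[g,x](σ[a=5](U)) ⋈[g=c] S) → 1

== RESULT ==
g | x | c | v
9 | q | 9 | p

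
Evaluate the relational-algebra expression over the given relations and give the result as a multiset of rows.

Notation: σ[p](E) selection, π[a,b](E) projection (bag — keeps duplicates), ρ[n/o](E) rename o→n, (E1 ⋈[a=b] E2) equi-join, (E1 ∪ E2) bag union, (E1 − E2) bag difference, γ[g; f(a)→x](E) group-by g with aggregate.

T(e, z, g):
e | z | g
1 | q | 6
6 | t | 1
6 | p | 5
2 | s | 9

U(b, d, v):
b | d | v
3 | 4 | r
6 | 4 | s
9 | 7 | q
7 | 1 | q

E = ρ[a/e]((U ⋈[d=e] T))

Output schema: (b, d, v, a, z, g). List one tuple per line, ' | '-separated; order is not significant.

Per-node cardinality:
  U → 4
  T → 4
  (U ⋈[d=e] T) → 1
  ρ[a/e]((U ⋈[d=e] T)) → 1

== RESULT ==
b | d | v | a | z | g
7 | 1 | q | 1 | q | 6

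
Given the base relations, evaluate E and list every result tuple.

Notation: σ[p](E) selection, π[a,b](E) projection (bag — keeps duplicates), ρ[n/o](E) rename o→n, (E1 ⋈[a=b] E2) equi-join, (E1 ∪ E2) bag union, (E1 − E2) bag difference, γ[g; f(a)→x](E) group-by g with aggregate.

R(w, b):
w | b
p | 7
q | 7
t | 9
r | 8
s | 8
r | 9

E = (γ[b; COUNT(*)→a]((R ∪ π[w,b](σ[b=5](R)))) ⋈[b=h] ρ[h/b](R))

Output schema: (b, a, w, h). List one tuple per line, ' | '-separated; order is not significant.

Subexpression sizes:
  R → 6
  R → 6
  σ[b=5](R) → 0
  π[w,b](σ[b=5](R)) → 0
  (R ∪ π[w,b](σ[b=5](R))) → 6
  γ[b; COUNT(*)→a]((R ∪ π[w,b](σ[b=5](R)))) → 3
  R → 6
  ρ[h/b](R) → 6
  (γ[b; COUNT(*)→a]((R ∪ π[w,b](σ[b=5](R)))) ⋈[b=h] ρ[h/b](R)) → 6

== RESULT ==
b | a | w | h
7 | 2 | p | 7
7 | 2 | q | 7
8 | 2 | r | 8
8 | 2 | s | 8
9 | 2 | r | 9
9 | 2 | t | 9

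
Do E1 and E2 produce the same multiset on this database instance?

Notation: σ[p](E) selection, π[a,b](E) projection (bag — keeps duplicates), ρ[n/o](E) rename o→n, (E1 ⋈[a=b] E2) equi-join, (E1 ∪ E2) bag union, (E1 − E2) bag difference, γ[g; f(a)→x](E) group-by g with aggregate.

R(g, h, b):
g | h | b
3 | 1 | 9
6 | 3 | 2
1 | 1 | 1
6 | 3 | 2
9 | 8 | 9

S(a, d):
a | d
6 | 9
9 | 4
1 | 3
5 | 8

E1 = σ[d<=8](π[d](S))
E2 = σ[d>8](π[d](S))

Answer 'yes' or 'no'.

E1 per-node cardinality:
  S → 4
  π[d](S) → 4
  σ[d<=8](π[d](S)) → 3
E2 per-node cardinality:
  S → 4
  π[d](S) → 4
  σ[d>8](π[d](S)) → 1

E1 result:
d
3
4
8
E2 result:
d
9
Witness: (8,) appears 1× in E1 but 0× in E2.

no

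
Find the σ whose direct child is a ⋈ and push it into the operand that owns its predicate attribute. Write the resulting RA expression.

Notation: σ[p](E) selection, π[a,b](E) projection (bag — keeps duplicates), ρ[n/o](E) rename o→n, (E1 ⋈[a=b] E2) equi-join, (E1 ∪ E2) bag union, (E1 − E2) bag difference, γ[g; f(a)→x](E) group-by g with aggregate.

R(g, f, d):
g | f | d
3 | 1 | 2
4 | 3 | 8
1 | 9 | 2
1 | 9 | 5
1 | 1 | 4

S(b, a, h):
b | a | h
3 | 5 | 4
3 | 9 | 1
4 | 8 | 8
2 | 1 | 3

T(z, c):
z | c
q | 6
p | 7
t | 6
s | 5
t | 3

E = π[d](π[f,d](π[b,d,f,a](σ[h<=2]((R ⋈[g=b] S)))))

σ filters on h, owned by the right side.
E' = π[d](π[f,d](π[b,d,f,a]((R ⋈[g=b] σ[h<=2](S)))))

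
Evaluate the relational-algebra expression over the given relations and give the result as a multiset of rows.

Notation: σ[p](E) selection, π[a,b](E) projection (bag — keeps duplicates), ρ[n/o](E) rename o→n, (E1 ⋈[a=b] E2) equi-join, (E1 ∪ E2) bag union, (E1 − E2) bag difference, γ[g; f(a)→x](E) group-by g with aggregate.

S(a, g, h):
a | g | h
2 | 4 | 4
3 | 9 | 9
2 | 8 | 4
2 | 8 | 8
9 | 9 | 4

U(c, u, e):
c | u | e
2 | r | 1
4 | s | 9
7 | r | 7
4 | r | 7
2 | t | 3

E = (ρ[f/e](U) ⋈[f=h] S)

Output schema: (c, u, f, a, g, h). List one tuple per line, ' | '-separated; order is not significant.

Row counts bottom-up:
  U → 5
  ρ[f/e](U) → 5
  S → 5
  (ρ[f/e](U) ⋈[f=h] S) → 1

== RESULT ==
c | u | f | a | g | h
4 | s | 9 | 3 | 9 | 9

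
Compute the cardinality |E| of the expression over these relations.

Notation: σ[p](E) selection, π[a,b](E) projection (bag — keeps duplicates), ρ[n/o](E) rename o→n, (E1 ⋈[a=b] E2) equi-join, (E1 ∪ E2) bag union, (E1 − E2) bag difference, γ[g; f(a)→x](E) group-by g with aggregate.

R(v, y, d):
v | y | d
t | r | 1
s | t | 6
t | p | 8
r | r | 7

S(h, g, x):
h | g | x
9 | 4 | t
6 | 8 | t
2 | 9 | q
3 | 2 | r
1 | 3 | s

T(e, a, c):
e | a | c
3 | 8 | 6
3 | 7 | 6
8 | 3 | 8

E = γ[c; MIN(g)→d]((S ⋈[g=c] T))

Subexpression sizes:
  S → 5
  T → 3
  (S ⋈[g=c] T) → 1
  γ[c; MIN(g)→d]((S ⋈[g=c] T)) → 1

|E| = 1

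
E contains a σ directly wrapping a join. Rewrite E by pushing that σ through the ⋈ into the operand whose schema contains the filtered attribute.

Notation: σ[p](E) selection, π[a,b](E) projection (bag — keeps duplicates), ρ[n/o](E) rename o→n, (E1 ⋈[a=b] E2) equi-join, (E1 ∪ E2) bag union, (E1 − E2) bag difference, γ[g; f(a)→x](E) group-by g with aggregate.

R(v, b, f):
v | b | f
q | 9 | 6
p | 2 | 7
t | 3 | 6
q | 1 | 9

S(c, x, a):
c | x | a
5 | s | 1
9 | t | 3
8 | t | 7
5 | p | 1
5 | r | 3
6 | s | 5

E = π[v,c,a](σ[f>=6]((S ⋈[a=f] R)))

σ filters on f, owned by the right side.
E' = π[v,c,a]((S ⋈[a=f] σ[f>=6](R)))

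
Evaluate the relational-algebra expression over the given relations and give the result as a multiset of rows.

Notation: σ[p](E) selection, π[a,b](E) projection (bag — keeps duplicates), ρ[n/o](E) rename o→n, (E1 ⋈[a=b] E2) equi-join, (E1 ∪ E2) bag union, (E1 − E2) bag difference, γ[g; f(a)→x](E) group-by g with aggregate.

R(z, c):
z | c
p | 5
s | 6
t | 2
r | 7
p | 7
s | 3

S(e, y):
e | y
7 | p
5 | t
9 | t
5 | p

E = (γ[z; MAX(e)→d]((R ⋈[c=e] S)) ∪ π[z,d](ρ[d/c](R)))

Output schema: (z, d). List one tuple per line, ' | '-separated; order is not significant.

Subexpression sizes:
  R → 6
  S → 4
  (R ⋈[c=e] S) → 4
  γ[z; MAX(e)→d]((R ⋈[c=e] S)) → 2
  R → 6
  ρ[d/c](R) → 6
  π[z,d](ρ[d/c](R)) → 6
  (γ[z; MAX(e)→d]((R ⋈[c=e] S)) ∪ π[z,d](ρ[d/c](R))) → 8

== RESULT ==
z | d
p | 5
p | 7
p | 7
r | 7
r | 7
s | 3
s | 6
t | 2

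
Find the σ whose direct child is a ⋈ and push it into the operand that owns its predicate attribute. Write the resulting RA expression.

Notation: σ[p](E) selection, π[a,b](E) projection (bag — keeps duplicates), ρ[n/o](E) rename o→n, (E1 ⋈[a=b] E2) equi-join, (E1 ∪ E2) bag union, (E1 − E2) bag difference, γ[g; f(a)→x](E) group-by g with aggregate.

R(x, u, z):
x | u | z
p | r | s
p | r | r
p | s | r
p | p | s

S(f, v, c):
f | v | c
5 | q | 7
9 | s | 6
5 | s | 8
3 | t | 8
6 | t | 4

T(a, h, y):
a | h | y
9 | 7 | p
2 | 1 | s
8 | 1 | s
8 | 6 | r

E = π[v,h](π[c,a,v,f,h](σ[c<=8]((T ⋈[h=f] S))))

σ filters on c, owned by the right side.
E' = π[v,h](π[c,a,v,f,h]((T ⋈[h=f] σ[c<=8](S))))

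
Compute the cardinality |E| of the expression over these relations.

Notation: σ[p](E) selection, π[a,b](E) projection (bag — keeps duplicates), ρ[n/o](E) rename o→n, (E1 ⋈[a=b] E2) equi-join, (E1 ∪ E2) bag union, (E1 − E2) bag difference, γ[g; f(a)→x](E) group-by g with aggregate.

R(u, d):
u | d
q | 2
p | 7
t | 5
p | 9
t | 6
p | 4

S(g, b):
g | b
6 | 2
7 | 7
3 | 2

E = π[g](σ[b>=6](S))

Per-node cardinality:
  S → 3
  σ[b>=6](S) → 1
  π[g](σ[b>=6](S)) → 1

|E| = 1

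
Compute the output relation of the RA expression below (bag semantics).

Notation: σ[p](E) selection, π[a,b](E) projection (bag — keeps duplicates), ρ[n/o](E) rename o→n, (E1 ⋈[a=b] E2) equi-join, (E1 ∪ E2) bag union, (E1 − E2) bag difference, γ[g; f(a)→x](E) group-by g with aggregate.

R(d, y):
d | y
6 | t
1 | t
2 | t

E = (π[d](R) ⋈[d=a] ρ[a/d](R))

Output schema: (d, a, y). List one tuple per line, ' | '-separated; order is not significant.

Row counts bottom-up:
  R → 3
  π[d](R) → 3
  R → 3
  ρ[a/d](R) → 3
  (π[d](R) ⋈[d=a] ρ[a/d](R)) → 3

== RESULT ==
d | a | y
1 | 1 | t
2 | 2 | t
6 | 6 | t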